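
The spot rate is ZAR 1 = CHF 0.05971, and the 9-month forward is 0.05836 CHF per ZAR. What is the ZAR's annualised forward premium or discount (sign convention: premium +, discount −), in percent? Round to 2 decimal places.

T = 9/12 years.
ZAR trades forward at -2.26093% vs spot over the period.
Per annum: -0.0226093 / (9/12) = -0.030146 = -3.01%.

-3.01%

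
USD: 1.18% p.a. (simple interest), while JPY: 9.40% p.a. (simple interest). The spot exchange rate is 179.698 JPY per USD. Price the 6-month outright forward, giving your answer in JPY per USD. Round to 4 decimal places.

T = 6/12 years.
Growth of 1 JPY over T: 1 + 0.0940×6/12 = 1.047000.
USD growth factor: 1 + 0.0118×6/12 = 1.005900.
CIP: F = S · (grow JPY)/(grow USD) = 179.698 × 1.047000/1.005900 = 187.040268 JPY per USD.

187.0403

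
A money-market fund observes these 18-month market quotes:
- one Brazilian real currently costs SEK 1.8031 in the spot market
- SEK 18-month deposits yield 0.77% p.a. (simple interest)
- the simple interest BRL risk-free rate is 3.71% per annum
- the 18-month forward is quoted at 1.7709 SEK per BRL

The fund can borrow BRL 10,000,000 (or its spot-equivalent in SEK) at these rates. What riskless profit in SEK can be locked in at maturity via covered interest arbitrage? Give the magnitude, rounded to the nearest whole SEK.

SEK 455,248

T = 18/12 years.
Invest the BRL and cover forward: 10,000,000 × 1.055650 × 1.7709 = SEK 18,694,505.85.
Convert at spot and invest in SEK: 10,000,000 × 1.8031 × 1.011550 = SEK 18,239,258.05.
The quoted forward overvalues BRL, so borrow SEK, buy BRL at spot, deposit the BRL at 3.71%, and sell the proceeds forward at 1.7709.
Profit = 18,694,505.85 − 18,239,258.05 = SEK 455,248.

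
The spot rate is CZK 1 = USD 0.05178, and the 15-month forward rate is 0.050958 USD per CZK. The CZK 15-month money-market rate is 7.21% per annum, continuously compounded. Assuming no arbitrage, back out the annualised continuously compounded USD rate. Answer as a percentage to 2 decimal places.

T = 15/12 years.
CIP gives F = S · g_USD/g_CZK, so g_USD/g_CZK = 0.050958/0.05178 = 0.9841251.
CZK growth factor: e^(0.0721×15/12) = 1.0943111.
So the USD growth factor = 1.076939.
r = ln(1.076939)/(15/12) = 0.059298 → 5.93%.

5.93%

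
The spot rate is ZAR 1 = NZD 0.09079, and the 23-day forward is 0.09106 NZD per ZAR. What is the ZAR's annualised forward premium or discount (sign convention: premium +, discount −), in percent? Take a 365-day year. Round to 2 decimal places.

+4.72%

T = 23/365 years.
ZAR trades forward at +0.29739% vs spot over the period.
Per annum: 0.0029739 / (23/365) = 0.047194 = 4.72%.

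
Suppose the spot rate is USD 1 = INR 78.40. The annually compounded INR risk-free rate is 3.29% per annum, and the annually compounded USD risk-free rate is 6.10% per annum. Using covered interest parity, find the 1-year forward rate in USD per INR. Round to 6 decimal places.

T = 1 year.
INR accumulates by (1 + 0.0329)^1 = 1.032900.
USD growth factor: (1 + 0.0610)^1 = 1.061000.
So F = 78.4 × 1.032900 / 1.061000 = 76.32362 (INR/USD).
Quoted the other way: 1/76.32362 = 0.013102 USD per INR.

0.013102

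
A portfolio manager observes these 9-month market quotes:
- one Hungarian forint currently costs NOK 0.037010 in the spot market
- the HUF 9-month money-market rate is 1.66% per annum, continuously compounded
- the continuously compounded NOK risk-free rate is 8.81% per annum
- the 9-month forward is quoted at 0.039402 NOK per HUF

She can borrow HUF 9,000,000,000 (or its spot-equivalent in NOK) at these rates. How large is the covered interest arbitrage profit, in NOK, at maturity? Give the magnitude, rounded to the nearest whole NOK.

T = 9/12 years.
Invest the HUF and cover forward: 9,000,000,000 × 1.01252782388 × 0.039402 = NOK 359,060,591.85.
Convert at spot and invest in NOK: 9,000,000,000 × 0.037010 × 1.06830683717 = NOK 355,842,324.39.
The quoted forward overvalues HUF, so borrow NOK, buy HUF at spot, deposit the HUF at 1.66%, and sell the proceeds forward at 0.039402.
Arbitrage profit = |359,060,591.85 − 355,842,324.39| = NOK 3,218,267.

NOK 3,218,267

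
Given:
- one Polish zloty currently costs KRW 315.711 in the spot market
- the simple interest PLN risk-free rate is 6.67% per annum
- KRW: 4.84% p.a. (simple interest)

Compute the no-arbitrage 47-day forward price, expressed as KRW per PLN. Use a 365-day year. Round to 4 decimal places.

314.9734

T = 47/365 years.
KRW growth factor: 1 + 0.0484×47/365 = 1.006232329.
Growth of 1 PLN over T: 1 + 0.0667×47/365 = 1.008588767.
So F = 315.711 × 1.006232329 / 1.008588767 = 314.973382 (KRW/PLN).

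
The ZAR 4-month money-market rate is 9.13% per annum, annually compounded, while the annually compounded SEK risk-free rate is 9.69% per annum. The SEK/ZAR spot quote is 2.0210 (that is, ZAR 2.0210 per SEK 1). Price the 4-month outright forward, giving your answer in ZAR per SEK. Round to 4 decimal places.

T = 4/12 years.
Growth of 1 ZAR over T: (1 + 0.0913)^(4/12) = 1.0295514.
SEK accumulates by (1 + 0.0969)^(4/12) = 1.0313095.
So F = 2.021 × 1.0295514 / 1.0313095 = 2.017555 (ZAR/SEK).

2.0176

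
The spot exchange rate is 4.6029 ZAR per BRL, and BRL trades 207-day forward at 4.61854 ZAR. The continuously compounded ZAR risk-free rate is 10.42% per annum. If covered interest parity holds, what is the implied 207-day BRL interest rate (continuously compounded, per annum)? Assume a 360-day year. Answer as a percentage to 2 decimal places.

9.83%

T = 207/360 years.
By CIP, F/S equals the ZAR-to-BRL growth ratio: 4.61854/4.6029 = 1.0033979.
ZAR growth factor: e^(0.1042×207/360) = 1.0617463.
So the BRL growth factor = 1.0581508.
Take logs: ln 1.0581508 / (207/360) = 0.098301, so 9.83%.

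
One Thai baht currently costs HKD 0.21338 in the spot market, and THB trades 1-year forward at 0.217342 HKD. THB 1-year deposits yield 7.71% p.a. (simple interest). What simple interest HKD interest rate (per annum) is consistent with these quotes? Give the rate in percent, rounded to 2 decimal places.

T = 1 year.
By CIP, F/S equals the HKD-to-THB growth ratio: 0.217342/0.21338 = 1.0185678.
THB growth factor: 1 + 0.0771×1 = 1.077100.
That pins the HKD growth at 1.0970994.
r = (1.0970994 − 1)/1 = 0.097099 → 9.71%.

9.71%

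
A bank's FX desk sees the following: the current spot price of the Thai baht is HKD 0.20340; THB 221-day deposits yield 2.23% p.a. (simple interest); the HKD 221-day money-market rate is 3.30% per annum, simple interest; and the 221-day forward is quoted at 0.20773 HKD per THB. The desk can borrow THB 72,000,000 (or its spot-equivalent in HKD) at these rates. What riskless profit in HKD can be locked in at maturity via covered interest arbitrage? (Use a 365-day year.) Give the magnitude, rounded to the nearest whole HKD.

HKD 221,091

T = 221/365 years.
Keep in THB, deliver into the forward: 72,000,000·1.0135021918·0.20773 = HKD 15,158,506.34.
Swap to HKD now, deposit: 72,000,000·0.20340·1.0199808219 = HKD 14,937,415.14.
The quoted forward overvalues THB, so borrow HKD, buy THB at spot, deposit the THB at 2.23%, and sell the proceeds forward at 0.20773.
Arbitrage profit = |15,158,506.34 − 14,937,415.14| = HKD 221,091.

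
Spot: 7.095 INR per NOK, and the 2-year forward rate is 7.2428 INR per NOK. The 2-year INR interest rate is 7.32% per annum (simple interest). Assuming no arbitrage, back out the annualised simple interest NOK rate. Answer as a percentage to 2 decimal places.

T = 2 years.
F/S = 7.2428/7.095 = 1.0208316 = (growth of INR) / (growth of NOK).
The INR side grows by 1 + 0.0732×2 = 1.146400.
Hence g_NOK = 1.123006.
(1.123006 − 1)/T = 0.061503, i.e. 6.15%.

6.15%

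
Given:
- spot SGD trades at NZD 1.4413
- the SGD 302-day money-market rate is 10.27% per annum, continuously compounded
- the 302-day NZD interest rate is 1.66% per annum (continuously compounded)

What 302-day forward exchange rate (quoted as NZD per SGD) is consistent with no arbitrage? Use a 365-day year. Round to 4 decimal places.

T = 302/365 years.
NZD growth factor: e^(0.0166×302/365) = 1.0138296.
SGD growth factor: e^(0.1027×302/365) = 1.0886884.
So F = 1.4413 × 1.0138296 / 1.0886884 = 1.342195 (NZD/SGD).

1.3422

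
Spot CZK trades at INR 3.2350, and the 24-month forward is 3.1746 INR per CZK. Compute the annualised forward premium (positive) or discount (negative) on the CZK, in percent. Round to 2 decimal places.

T = 2 years.
Period premium: (3.1746 − 3.235)/3.235 = -0.0186708.
×(1/T) gives -0.93% p.a.

-0.93%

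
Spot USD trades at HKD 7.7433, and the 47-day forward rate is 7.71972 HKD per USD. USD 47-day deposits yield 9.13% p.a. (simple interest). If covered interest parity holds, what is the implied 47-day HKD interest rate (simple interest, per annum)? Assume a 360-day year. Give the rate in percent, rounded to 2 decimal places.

6.77%

T = 47/360 years.
F/S = 7.71972/7.7433 = 0.9969548 = (growth of HKD) / (growth of USD).
The USD side grows by 1 + 0.0913×47/360 = 1.0119197.
That pins the HKD growth at 1.0088382.
r = (1.0088382 − 1)/(47/360) = 0.067697 → 6.77%.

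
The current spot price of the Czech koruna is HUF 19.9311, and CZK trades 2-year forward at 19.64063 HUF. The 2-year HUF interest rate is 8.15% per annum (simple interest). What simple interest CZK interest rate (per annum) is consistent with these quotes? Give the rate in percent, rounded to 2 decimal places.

9.01%

T = 2 years.
CIP gives F = S · g_HUF/g_CZK, so g_HUF/g_CZK = 19.64063/19.9311 = 0.9854263.
HUF growth factor: 1 + 0.0815×2 = 1.163000.
Hence g_CZK = 1.1801999.
(1.1801999 − 1)/T = 0.090100, i.e. 9.01%.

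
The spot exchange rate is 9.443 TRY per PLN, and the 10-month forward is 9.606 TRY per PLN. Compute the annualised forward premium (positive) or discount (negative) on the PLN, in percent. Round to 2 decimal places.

+2.07%

T = 10/12 years.
(F − S)/S = (9.606 − 9.443)/9.443 = 0.0172615.
Annualise by dividing by T: 0.0172615 / (10/12) = 0.020714 → 2.07%.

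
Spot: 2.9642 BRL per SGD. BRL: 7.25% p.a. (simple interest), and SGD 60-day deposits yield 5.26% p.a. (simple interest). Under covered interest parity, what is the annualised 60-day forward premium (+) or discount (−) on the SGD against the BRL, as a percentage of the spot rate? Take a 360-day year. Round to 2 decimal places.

T = 60/360 years.
No-arbitrage forward: 2.9642 × 1.0120833 / 1.0087667 = 2.9739456 BRL/SGD.
(F − S)/S ÷ T = (2.9739456 − 2.9642)/2.9642/(60/360) = 0.019727 → 1.97%.

+1.97%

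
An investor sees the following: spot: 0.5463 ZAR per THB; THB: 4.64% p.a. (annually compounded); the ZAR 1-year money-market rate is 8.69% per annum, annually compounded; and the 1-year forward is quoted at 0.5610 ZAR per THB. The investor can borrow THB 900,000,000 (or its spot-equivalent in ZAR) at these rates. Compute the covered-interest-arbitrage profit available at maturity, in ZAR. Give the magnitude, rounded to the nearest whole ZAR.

ZAR 6,068,763

T = 1 year.
Route A — deposit THB, sell forward: 900,000,000 × 1.046400 × 0.5610 = ZAR 528,327,360.00.
Route B — convert at spot, deposit ZAR: 900,000,000 × 0.5463 × 1.086900 = ZAR 534,396,123.00.
The quoted forward undervalues THB, so borrow THB, convert to ZAR at spot, deposit the ZAR at 8.69%, and buy THB forward at 0.5610 to cover the loan.
The gap between the two covered legs is ZAR 6,068,763.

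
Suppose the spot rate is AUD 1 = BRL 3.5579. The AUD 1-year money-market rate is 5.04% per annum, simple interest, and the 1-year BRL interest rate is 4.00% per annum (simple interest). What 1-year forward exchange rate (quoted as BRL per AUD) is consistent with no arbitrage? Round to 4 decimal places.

3.5227

T = 1 year.
Growth of 1 BRL over T: 1 + 0.0400×1 = 1.040000.
AUD growth factor: 1 + 0.0504×1 = 1.050400.
CIP: F = S · (grow BRL)/(grow AUD) = 3.5579 × 1.040000/1.050400 = 3.522673 BRL per AUD.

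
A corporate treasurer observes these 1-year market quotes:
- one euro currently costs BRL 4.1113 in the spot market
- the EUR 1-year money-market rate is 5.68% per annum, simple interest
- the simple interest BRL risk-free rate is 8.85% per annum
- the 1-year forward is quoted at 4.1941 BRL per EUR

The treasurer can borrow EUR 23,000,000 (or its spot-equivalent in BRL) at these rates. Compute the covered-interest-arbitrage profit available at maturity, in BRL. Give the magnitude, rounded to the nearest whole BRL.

BRL 984,979

T = 1 year.
Keep in EUR, deliver into the forward: 23,000,000·1.056800·4.1941 = BRL 101,943,472.24.
Swap to BRL now, deposit: 23,000,000·4.1113·1.088500 = BRL 102,928,451.15.
The quoted forward undervalues EUR, so borrow EUR, convert to BRL at spot, deposit the BRL at 8.85%, and buy EUR forward at 4.1941 to cover the loan.
The gap between the two covered legs is BRL 984,979.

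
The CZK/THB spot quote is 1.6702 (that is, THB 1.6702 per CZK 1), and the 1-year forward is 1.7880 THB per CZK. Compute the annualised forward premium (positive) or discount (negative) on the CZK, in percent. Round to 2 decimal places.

T = 1 year.
(F − S)/S = (1.7880 − 1.6702)/1.6702 = 0.0705305.
Per annum: 0.0705305 / 1 = 0.070530 = 7.05%.

+7.05%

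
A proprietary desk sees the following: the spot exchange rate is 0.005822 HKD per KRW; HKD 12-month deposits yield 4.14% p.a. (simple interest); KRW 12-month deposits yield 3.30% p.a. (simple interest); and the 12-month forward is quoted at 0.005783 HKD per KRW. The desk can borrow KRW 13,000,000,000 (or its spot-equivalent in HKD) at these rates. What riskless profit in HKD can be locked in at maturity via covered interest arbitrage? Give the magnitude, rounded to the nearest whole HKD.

T = 1 year.
Route A — deposit KRW, sell forward: 13,000,000,000 × 1.033000 × 0.005783 = HKD 77,659,907.00.
Route B — convert at spot, deposit HKD: 13,000,000,000 × 0.005822 × 1.041400 = HKD 78,819,400.40.
The quoted forward undervalues KRW, so borrow KRW, convert to HKD at spot, deposit the HKD at 4.14%, and buy KRW forward at 0.005783 to cover the loan.
The gap between the two covered legs is HKD 1,159,493.

HKD 1,159,493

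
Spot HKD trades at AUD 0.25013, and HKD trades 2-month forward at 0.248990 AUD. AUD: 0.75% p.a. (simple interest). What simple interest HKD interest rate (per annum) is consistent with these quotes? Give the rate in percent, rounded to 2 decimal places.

T = 2/12 years.
F/S = 0.24899/0.25013 = 0.9954424 = (growth of AUD) / (growth of HKD).
AUD growth factor: 1 + 0.0075×2/12 = 1.001250.
Hence g_HKD = 1.0058342.
(1.0058342 − 1)/T = 0.035005, i.e. 3.50%.

3.50%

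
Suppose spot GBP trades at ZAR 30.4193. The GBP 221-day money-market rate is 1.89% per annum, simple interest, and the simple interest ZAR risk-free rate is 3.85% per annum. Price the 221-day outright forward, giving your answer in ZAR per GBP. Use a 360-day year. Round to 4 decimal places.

30.7811

T = 221/360 years.
ZAR accumulates by 1 + 0.0385×221/360 = 1.02363472.
GBP accumulates by 1 + 0.0189×221/360 = 1.0116025.
CIP: F = S · (grow ZAR)/(grow GBP) = 30.4193 × 1.02363472/1.0116025 = 30.781114 ZAR per GBP.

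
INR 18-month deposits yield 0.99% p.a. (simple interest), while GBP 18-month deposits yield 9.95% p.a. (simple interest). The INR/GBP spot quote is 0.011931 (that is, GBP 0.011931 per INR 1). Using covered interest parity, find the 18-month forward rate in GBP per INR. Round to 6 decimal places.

0.013511

T = 18/12 years.
GBP accumulates by 1 + 0.0995×18/12 = 1.149250.
INR accumulates by 1 + 0.0099×18/12 = 1.014850.
So F = 0.011931 × 1.149250 / 1.014850 = 0.01351106 (GBP/INR).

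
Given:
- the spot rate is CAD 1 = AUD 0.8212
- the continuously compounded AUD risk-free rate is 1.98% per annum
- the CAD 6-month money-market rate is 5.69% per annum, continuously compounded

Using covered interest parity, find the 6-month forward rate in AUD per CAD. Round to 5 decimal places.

0.80611

T = 6/12 years.
AUD growth factor: e^(0.0198×6/12) = 1.0099492.
Growth of 1 CAD over T: e^(0.0569×6/12) = 1.0288586.
So F = 0.8212 × 1.0099492 / 1.0288586 = 0.8061072 (AUD/CAD).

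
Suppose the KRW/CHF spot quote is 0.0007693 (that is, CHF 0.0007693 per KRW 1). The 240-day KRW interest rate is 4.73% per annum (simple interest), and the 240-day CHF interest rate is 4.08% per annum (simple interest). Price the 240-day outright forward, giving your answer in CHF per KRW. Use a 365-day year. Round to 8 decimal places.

T = 240/365 years.
Growth of 1 CHF over T: 1 + 0.0408×240/365 = 1.0268274.
KRW accumulates by 1 + 0.0473×240/365 = 1.0311014.
CIP: F = S · (grow CHF)/(grow KRW) = 0.0007693 × 1.0268274/1.0311014 = 0.0007661112 CHF per KRW.

0.00076611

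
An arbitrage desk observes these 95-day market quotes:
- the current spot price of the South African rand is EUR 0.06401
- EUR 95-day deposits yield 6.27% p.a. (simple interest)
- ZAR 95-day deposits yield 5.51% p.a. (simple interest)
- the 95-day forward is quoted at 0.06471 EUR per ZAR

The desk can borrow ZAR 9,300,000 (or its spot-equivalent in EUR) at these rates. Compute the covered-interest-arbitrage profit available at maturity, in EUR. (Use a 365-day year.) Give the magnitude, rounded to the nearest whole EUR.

EUR 5,426

T = 95/365 years.
Route A — deposit ZAR, sell forward: 9,300,000 × 1.0143411 × 0.06471 = EUR 610,433.52.
Route B — convert at spot, deposit EUR: 9,300,000 × 0.06401 × 1.01631918 = EUR 605,007.69.
The quoted forward overvalues ZAR, so borrow EUR, buy ZAR at spot, deposit the ZAR at 5.51%, and sell the proceeds forward at 0.06471.
Profit = 610,433.52 − 605,007.69 = EUR 5,426.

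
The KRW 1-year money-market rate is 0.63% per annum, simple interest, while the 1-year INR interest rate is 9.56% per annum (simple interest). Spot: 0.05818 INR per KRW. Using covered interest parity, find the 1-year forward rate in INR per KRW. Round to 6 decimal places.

0.063343

T = 1 year.
Growth of 1 INR over T: 1 + 0.0956×1 = 1.095600.
KRW growth factor: 1 + 0.0063×1 = 1.006300.
So F = 0.05818 × 1.095600 / 1.006300 = 0.06334295 (INR/KRW).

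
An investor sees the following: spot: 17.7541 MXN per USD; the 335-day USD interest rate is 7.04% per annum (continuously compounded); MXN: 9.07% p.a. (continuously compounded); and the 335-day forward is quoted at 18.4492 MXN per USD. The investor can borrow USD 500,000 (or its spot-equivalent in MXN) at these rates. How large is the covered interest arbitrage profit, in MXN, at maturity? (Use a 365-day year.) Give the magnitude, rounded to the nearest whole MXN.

T = 335/365 years.
Route A — deposit USD, sell forward: 500,000 × 1.066746859 × 18.4492 = MXN 9,840,313.08.
Route B — convert at spot, deposit MXN: 500,000 × 17.7541 × 1.086808267 = MXN 9,647,651.33.
The quoted forward overvalues USD, so borrow MXN, buy USD at spot, deposit the USD at 7.04%, and sell the proceeds forward at 18.4492.
Arbitrage profit = |9,840,313.08 − 9,647,651.33| = MXN 192,662.

MXN 192,662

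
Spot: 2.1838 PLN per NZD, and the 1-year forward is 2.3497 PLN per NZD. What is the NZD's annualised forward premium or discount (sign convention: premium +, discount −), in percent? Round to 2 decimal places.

T = 1 year.
Period premium: (2.3497 − 2.1838)/2.1838 = 0.0759685.
×(1/T) gives 7.60% p.a.

+7.60%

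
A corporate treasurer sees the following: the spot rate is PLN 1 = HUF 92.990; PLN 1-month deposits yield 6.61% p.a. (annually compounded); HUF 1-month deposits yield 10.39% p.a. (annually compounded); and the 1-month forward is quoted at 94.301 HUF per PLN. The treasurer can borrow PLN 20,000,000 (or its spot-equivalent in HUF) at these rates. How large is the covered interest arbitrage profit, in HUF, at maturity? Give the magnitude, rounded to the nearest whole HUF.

HUF 20,923,495

T = 1/12 years.
Route A — deposit PLN, sell forward: 20,000,000 × 1.005348178215 × 94.301 = HUF 1,896,106,771.08.
Route B — convert at spot, deposit HUF: 20,000,000 × 92.990 × 1.008271468122 = HUF 1,875,183,276.41.
The quoted forward overvalues PLN, so borrow HUF, buy PLN at spot, deposit the PLN at 6.61%, and sell the proceeds forward at 94.301.
Profit = 1,896,106,771.08 − 1,875,183,276.41 = HUF 20,923,495.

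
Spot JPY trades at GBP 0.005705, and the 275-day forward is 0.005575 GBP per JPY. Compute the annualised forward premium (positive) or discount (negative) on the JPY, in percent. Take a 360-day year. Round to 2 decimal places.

T = 275/360 years.
JPY trades forward at -2.27870% vs spot over the period.
Annualise by dividing by T: -0.0227870 / (275/360) = -0.029830 → -2.98%.

-2.98%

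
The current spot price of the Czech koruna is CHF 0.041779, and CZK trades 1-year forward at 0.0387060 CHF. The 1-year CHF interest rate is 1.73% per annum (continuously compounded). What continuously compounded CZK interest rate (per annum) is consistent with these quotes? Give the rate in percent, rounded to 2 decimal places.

9.37%

T = 1 year.
F/S = 0.038706/0.041779 = 0.9264463 = (growth of CHF) / (growth of CZK).
The CHF side grows by e^(0.0173×1) = 1.0174505.
Hence g_CZK = 1.0982293.
Take logs: ln 1.0982293 / 1 = 0.093699, so 9.37%.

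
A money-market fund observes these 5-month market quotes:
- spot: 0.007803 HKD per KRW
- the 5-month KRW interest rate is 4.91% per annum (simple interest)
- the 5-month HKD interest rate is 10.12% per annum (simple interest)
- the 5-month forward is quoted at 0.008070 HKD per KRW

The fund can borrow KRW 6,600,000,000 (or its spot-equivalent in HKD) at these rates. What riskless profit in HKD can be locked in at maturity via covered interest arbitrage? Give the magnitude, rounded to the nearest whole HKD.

T = 5/12 years.
Route A — deposit KRW, sell forward: 6,600,000,000 × 1.0204583333 × 0.008070 = HKD 54,351,651.75.
Route B — convert at spot, deposit HKD: 6,600,000,000 × 0.007803 × 1.0421666667 = HKD 53,671,374.90.
The quoted forward overvalues KRW, so borrow HKD, buy KRW at spot, deposit the KRW at 4.91%, and sell the proceeds forward at 0.008070.
The gap between the two covered legs is HKD 680,277.

HKD 680,277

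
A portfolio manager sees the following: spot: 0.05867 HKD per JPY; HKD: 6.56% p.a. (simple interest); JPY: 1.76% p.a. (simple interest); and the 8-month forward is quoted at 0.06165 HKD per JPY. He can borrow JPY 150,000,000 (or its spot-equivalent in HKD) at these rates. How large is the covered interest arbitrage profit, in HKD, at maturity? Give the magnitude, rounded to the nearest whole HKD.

HKD 170,629

T = 8/12 years.
Invest the JPY and cover forward: 150,000,000 × 1.011733333 × 0.06165 = HKD 9,356,004.00.
Convert at spot and invest in HKD: 150,000,000 × 0.05867 × 1.043733333 = HKD 9,185,375.20.
The quoted forward overvalues JPY, so borrow HKD, buy JPY at spot, deposit the JPY at 1.76%, and sell the proceeds forward at 0.06165.
The gap between the two covered legs is HKD 170,629.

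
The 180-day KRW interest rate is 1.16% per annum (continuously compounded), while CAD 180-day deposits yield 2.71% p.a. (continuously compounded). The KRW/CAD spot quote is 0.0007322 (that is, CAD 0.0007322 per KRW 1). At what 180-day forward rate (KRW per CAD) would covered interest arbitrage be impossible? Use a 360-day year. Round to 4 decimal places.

1355.2034

T = 180/360 years.
Growth of 1 CAD over T: e^(0.0271×180/360) = 1.0136422173.
KRW growth factor: e^(0.0116×180/360) = 1.0058168526.
CIP: F = S · (grow CAD)/(grow KRW) = 0.0007322 × 1.0136422173/1.0058168526 = 0.0007378965958 CAD per KRW.
Quoted the other way: 1/0.0007378965958 = 1355.2034 KRW per CAD.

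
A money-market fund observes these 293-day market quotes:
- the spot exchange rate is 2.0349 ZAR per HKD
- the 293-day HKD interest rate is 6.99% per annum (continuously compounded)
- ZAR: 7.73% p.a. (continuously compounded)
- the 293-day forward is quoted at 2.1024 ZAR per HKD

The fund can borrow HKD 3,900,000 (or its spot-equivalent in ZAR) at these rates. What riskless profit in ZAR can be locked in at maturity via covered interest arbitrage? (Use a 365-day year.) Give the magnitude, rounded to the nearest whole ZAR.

ZAR 228,432

T = 293/365 years.
Keep in HKD, deliver into the forward: 3,900,000·1.05771562·2.1024 = ZAR 8,672,591.15.
Swap to ZAR now, deposit: 3,900,000·2.0349·1.064017439 = ZAR 8,444,159.44.
The quoted forward overvalues HKD, so borrow ZAR, buy HKD at spot, deposit the HKD at 6.99%, and sell the proceeds forward at 2.1024.
The gap between the two covered legs is ZAR 228,432.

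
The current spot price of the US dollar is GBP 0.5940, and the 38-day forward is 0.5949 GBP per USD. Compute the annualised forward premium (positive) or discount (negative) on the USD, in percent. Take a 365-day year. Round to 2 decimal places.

T = 38/365 years.
Period premium: (0.5949 − 0.594)/0.594 = 0.0015152.
×(1/T) gives 1.46% p.a.

+1.46%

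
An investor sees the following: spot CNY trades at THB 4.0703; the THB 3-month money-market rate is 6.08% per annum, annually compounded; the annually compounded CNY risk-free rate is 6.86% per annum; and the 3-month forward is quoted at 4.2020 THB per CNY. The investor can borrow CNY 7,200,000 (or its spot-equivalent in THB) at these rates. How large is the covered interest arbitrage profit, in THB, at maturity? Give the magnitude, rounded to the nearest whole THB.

THB 1,018,622

T = 3/12 years.
Keep in CNY, deliver into the forward: 7,200,000·1.0167256789·4.2020 = THB 30,760,425.38.
Swap to THB now, deposit: 7,200,000·4.0703·1.0148652399 = THB 29,741,803.10.
The quoted forward overvalues CNY, so borrow THB, buy CNY at spot, deposit the CNY at 6.86%, and sell the proceeds forward at 4.2020.
Arbitrage profit = |30,760,425.38 − 29,741,803.10| = THB 1,018,622.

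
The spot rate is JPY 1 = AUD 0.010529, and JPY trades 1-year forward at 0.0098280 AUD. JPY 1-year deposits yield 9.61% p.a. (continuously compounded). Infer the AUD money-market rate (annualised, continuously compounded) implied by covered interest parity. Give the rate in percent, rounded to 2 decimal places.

T = 1 year.
By CIP, F/S equals the AUD-to-JPY growth ratio: 0.009828/0.010529 = 0.9334220.
The JPY side grows by e^(0.0961×1) = 1.1008691.
That pins the AUD growth at 1.0275754.
r = ln(1.0275754)/1 = 0.027202 → 2.72%.

2.72%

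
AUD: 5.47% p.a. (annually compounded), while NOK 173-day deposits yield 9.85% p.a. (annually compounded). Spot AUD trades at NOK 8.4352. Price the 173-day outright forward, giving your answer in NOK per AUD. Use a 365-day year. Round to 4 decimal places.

8.5995

T = 173/365 years.
Growth of 1 NOK over T: (1 + 0.0985)^(173/365) = 1.0455339.
AUD growth factor: (1 + 0.0547)^(173/365) = 1.0255633.
Forward (NOK per AUD) = 8.4352 × 1.0455339 / 1.0255633 = 8.599457.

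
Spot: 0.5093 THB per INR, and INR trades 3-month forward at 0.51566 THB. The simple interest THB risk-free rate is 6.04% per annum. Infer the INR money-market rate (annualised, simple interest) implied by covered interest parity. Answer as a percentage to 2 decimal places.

T = 3/12 years.
CIP gives F = S · g_THB/g_INR, so g_THB/g_INR = 0.51566/0.5093 = 1.0124877.
The THB side grows by 1 + 0.0604×3/12 = 1.015100.
So the INR growth factor = 1.0025801.
(1.0025801 − 1)/T = 0.010320, i.e. 1.03%.

1.03%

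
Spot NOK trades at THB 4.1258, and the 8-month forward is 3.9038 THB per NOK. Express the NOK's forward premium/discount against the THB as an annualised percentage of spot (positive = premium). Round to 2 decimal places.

T = 8/12 years.
(F − S)/S = (3.9038 − 4.1258)/4.1258 = -0.0538077.
Per annum: -0.0538077 / (8/12) = -0.080712 = -8.07%.

-8.07%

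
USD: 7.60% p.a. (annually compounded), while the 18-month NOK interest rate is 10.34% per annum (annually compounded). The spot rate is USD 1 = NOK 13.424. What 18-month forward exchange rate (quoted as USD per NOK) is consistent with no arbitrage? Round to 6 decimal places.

T = 18/12 years.
NOK growth factor: (1 + 0.1034)^(18/12) = 1.1590428.
Growth of 1 USD over T: (1 + 0.0760)^(18/12) = 1.1161393.
CIP: F = S · (grow NOK)/(grow USD) = 13.424 × 1.1590428/1.1161393 = 13.94001 NOK per USD.
Invert for USD per NOK: 1 / 13.94001 = 0.071736.

0.071736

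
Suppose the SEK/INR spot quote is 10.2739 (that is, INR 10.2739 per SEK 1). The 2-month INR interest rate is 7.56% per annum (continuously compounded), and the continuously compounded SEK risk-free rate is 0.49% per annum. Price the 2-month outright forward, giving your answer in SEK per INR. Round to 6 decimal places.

0.096194

T = 2/12 years.
Growth of 1 INR over T: e^(0.0756×2/12) = 1.0126797.
Growth of 1 SEK over T: e^(0.0049×2/12) = 1.000817.
So F = 10.2739 × 1.0126797 / 1.000817 = 10.39568 (INR/SEK).
Invert for SEK per INR: 1 / 10.39568 = 0.096194.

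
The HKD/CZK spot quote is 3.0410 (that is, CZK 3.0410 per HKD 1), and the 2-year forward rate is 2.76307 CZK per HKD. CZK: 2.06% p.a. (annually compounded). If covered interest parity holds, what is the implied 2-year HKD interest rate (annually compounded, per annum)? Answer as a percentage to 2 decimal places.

7.07%

T = 2 years.
By CIP, F/S equals the CZK-to-HKD growth ratio: 2.76307/3.041 = 0.9086057.
The CZK side grows by (1 + 0.0206)^2 = 1.0416244.
That pins the HKD growth at 1.1463987.
Annualise: 1.1463987^(1/2) − 1 = 0.070700 = 7.07%.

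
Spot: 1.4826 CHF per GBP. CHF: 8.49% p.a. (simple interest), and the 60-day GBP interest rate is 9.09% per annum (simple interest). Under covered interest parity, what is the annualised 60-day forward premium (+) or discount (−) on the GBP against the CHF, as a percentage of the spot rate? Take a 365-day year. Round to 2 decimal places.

T = 60/365 years.
F = S · g_CHF/g_GBP = 1.4826 × 1.0139562/1.0149425 = 1.4811592.
Annualised premium = (F − S)/S × (1/T) = (1.4811592 − 1.4826)/1.4826 ÷ (60/365) = -0.59%.

-0.59%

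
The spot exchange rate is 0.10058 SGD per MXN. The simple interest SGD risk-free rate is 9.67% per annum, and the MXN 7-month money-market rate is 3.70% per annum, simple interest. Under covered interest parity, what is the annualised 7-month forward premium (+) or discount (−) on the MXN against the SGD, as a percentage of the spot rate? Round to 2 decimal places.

T = 7/12 years.
No-arbitrage forward: 0.10058 × 1.0564083 / 1.0215833 = 0.10400870 SGD/MXN.
Annualised premium = (F − S)/S × (1/T) = (0.10400870 − 0.10058)/0.10058 ÷ (7/12) = 5.84%.

+5.84%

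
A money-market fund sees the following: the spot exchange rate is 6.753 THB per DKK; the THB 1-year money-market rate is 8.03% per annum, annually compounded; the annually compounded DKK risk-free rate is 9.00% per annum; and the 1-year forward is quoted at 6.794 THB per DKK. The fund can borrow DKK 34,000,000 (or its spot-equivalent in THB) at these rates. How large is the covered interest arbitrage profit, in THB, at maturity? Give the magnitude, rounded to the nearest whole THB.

THB 3,746,599

T = 1 year.
Invest the DKK and cover forward: 34,000,000 × 1.090000 × 6.794 = THB 251,785,640.00.
Convert at spot and invest in THB: 34,000,000 × 6.753 × 1.080300 = THB 248,039,040.60.
The quoted forward overvalues DKK, so borrow THB, buy DKK at spot, deposit the DKK at 9.00%, and sell the proceeds forward at 6.794.
Arbitrage profit = |251,785,640.00 − 248,039,040.60| = THB 3,746,599.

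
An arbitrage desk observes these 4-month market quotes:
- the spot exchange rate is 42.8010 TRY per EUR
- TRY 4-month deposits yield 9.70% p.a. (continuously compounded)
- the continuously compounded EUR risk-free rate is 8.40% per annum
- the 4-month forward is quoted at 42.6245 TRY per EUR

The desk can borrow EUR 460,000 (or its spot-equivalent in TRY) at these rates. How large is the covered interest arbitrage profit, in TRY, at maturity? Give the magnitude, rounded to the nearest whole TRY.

TRY 171,425

T = 4/12 years.
Route A — deposit EUR, sell forward: 460,000 × 1.0283956844 × 42.6245 = TRY 20,164,031.85.
Route B — convert at spot, deposit TRY: 460,000 × 42.8010 × 1.0328617352 = TRY 20,335,456.96.
The quoted forward undervalues EUR, so borrow EUR, convert to TRY at spot, deposit the TRY at 9.70%, and buy EUR forward at 42.6245 to cover the loan.
Profit = 20,335,456.96 − 20,164,031.85 = TRY 171,425.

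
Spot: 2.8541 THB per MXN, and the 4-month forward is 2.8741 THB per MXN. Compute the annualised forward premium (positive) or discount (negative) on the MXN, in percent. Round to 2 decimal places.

T = 4/12 years.
(F − S)/S = (2.8741 − 2.8541)/2.8541 = 0.0070075.
×(1/T) gives 2.10% p.a.

+2.10%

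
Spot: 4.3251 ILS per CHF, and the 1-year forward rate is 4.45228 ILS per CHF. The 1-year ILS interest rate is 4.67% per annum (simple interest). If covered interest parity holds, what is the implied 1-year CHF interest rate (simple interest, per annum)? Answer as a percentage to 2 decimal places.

T = 1 year.
CIP gives F = S · g_ILS/g_CHF, so g_ILS/g_CHF = 4.45228/4.3251 = 1.0294051.
ILS growth factor: 1 + 0.0467×1 = 1.046700.
Hence g_CHF = 1.0168009.
r = (1.0168009 − 1)/1 = 0.016801 → 1.68%.

1.68%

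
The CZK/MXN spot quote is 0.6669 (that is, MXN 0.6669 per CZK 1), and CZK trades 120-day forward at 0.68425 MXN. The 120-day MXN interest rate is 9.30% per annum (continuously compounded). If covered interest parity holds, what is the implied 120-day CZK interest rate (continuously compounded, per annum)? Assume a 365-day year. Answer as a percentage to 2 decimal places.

1.49%

T = 120/365 years.
F/S = 0.68425/0.6669 = 1.0260159 = (growth of MXN) / (growth of CZK).
The MXN side grows by e^(0.0930×120/365) = 1.0310476.
So the CZK growth factor = 1.0049041.
r = ln(1.0049041)/(120/365) = 0.014880 → 1.49%.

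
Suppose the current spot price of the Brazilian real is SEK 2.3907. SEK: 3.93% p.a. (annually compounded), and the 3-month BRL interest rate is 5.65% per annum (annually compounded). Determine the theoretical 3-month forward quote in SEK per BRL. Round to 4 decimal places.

T = 3/12 years.
Growth of 1 SEK over T: (1 + 0.0393)^(3/12) = 1.0096834.
BRL growth factor: (1 + 0.0565)^(3/12) = 1.0138352.
CIP: F = S · (grow SEK)/(grow BRL) = 2.3907 × 1.0096834/1.0138352 = 2.380910 SEK per BRL.

2.3809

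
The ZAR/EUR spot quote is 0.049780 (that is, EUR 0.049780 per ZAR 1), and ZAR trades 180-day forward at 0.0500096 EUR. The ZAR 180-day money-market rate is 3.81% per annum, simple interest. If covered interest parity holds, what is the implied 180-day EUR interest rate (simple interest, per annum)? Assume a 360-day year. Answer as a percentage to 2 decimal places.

4.75%

T = 180/360 years.
F/S = 0.0500096/0.04978 = 1.0046123 = (growth of EUR) / (growth of ZAR).
ZAR growth factor: 1 + 0.0381×180/360 = 1.019050.
Hence g_EUR = 1.0237502.
(1.0237502 − 1)/T = 0.047500, i.e. 4.75%.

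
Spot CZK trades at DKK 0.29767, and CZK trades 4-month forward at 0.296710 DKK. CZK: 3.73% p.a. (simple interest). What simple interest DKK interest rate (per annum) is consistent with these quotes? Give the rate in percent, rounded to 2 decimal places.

T = 4/12 years.
By CIP, F/S equals the DKK-to-CZK growth ratio: 0.29671/0.29767 = 0.9967750.
CZK growth factor: 1 + 0.0373×4/12 = 1.0124333.
Hence g_DKK = 1.0091682.
(1.0091682 − 1)/T = 0.027505, i.e. 2.75%.

2.75%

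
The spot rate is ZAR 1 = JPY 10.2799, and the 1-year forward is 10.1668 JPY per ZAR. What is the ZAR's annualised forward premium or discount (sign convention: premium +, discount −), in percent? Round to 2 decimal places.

T = 1 year.
ZAR trades forward at -1.10021% vs spot over the period.
Annualise by dividing by T: -0.0110021 / 1 = -0.011002 → -1.10%.

-1.10%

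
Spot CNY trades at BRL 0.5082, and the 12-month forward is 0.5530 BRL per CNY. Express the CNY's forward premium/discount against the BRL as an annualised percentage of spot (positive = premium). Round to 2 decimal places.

+8.82%

T = 1 year.
(F − S)/S = (0.5530 − 0.5082)/0.5082 = 0.0881543.
×(1/T) gives 8.82% p.a.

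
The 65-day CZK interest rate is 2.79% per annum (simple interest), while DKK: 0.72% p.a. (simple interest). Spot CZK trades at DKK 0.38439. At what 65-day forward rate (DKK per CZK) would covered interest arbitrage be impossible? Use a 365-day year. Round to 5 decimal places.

0.38298

T = 65/365 years.
DKK accumulates by 1 + 0.0072×65/365 = 1.0012822.
Growth of 1 CZK over T: 1 + 0.0279×65/365 = 1.0049685.
CIP: F = S · (grow DKK)/(grow CZK) = 0.38439 × 1.0012822/1.0049685 = 0.3829800 DKK per CZK.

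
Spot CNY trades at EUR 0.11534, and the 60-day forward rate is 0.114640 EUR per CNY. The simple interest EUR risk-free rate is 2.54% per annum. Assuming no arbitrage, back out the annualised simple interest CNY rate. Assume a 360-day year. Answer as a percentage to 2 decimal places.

T = 60/360 years.
F/S = 0.11464/0.11534 = 0.9939310 = (growth of EUR) / (growth of CNY).
The EUR side grows by 1 + 0.0254×60/360 = 1.0042333.
Hence g_CNY = 1.0103652.
r = (1.0103652 − 1)/(60/360) = 0.062191 → 6.22%.

6.22%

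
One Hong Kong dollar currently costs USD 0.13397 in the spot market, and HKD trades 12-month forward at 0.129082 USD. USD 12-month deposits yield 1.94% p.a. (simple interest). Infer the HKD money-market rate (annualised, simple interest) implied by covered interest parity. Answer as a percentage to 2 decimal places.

T = 1 year.
By CIP, F/S equals the USD-to-HKD growth ratio: 0.129082/0.13397 = 0.9635142.
USD growth factor: 1 + 0.0194×1 = 1.019400.
So the HKD growth factor = 1.0580021.
r = (1.0580021 − 1)/1 = 0.058002 → 5.80%.

5.80%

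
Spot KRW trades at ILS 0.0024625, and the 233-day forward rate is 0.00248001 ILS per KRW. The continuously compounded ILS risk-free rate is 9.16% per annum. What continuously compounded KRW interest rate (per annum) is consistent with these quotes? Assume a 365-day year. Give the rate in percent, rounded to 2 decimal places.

T = 233/365 years.
CIP gives F = S · g_ILS/g_KRW, so g_ILS/g_KRW = 0.00248001/0.0024625 = 1.0071107.
ILS growth factor: e^(0.0916×233/365) = 1.0602168.
Hence g_KRW = 1.0527311.
Take logs: ln 1.0527311 / (233/365) = 0.080500, so 8.05%.

8.05%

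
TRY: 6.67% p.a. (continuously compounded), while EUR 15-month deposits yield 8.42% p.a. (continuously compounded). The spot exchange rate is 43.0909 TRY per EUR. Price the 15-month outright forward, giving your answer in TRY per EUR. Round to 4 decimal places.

42.1585

T = 15/12 years.
Growth of 1 TRY over T: e^(0.0667×15/12) = 1.08694934.
Growth of 1 EUR over T: e^(0.0842×15/12) = 1.11098832.
CIP: F = S · (grow TRY)/(grow EUR) = 43.0909 × 1.08694934/1.11098832 = 42.158522 TRY per EUR.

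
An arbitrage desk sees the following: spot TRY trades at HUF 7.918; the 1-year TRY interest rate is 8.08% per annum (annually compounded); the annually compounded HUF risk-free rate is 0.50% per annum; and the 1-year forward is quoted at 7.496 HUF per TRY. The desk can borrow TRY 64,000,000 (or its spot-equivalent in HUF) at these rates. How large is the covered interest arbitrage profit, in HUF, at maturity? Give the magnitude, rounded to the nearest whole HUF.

HUF 9,221,555

T = 1 year.
Invest the TRY and cover forward: 64,000,000 × 1.080800 × 7.496 = HUF 518,507,315.20.
Convert at spot and invest in HUF: 64,000,000 × 7.918 × 1.005000 = HUF 509,285,760.00.
The quoted forward overvalues TRY, so borrow HUF, buy TRY at spot, deposit the TRY at 8.08%, and sell the proceeds forward at 7.496.
Profit = 518,507,315.20 − 509,285,760.00 = HUF 9,221,555.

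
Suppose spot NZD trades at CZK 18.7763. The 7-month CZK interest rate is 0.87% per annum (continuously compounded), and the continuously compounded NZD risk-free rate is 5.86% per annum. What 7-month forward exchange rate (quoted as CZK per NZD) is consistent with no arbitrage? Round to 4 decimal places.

T = 7/12 years.
CZK growth factor: e^(0.0087×7/12) = 1.0050879.
Growth of 1 NZD over T: e^(0.0586×7/12) = 1.0347743.
CIP: F = S · (grow CZK)/(grow NZD) = 18.7763 × 1.0050879/1.0347743 = 18.237631 CZK per NZD.

18.2376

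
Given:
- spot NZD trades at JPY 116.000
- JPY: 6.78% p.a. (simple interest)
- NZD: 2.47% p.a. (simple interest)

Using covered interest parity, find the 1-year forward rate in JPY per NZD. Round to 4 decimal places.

120.8791

T = 1 year.
JPY accumulates by 1 + 0.0678×1 = 1.067800.
NZD accumulates by 1 + 0.0247×1 = 1.024700.
So F = 116.0 × 1.067800 / 1.024700 = 120.879087 (JPY/NZD).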